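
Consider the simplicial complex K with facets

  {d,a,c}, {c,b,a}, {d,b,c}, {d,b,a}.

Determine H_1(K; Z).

We work with the vertex ordering a < b < c < d. The simplices of K, each written with vertices in increasing order, are:

  0-simplices (4): a, b, c, d
  1-simplices (6): ab, ac, ad, bc, bd, cd
  2-simplices (4): abc, abd, acd, bcd

giving chain groups C_0 ≅ Z^4, C_1 ≅ Z^6, C_2 ≅ Z^4.

The boundary map ∂_1: C_1 → C_0 is given by ∂[p,q] = [q] − [p].
The resulting 4×6 matrix has rank 3, and its Smith normal form has invariant factors (1,1,1).

The boundary map ∂_2: C_2 → C_1 sends each 2-simplex [p,q,r] to [q,r] − [p,r] + [p,q]. For instance
  ∂bcd = cd − bd + bc,
  ∂abd = bd − ad + ab.
The resulting 6×4 matrix has rank 3, and its Smith normal form has invariant factors (1,1,1).

From H_k ≅ ker(∂_k) / im(∂_{k+1}) we obtain:

  H_1: rank ker ∂_1 − rank ∂_2 = (6 − 3) − 3 = 0, and the invariant factors of ∂_2 are all 1, so H_1 = 0.

H_1 ≅ 0.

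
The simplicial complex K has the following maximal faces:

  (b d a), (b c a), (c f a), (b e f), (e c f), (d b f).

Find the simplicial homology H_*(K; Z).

Take the total order a < b < c < d < e < f on the vertex set. Then K (dimension 2) consists of the simplices:

  0-simplices (6): a, b, c, d, e, f
  1-simplices (12): ab, ac, ad, af, bc, bd, be, bf, ce, cf, df, ef
  2-simplices (6): abc, abd, acf, bdf, bef, cef

so the chain groups are C_0 ≅ Z^6, C_1 ≅ Z^12, C_2 ≅ Z^6.

The boundary map ∂_1: C_1 → C_0 sends each edge [p,q] (with p < q) to q − p. For instance
  ∂df = f − d.
The 6×12 boundary matrix has rank 5 and Smith normal form diag(1,1,1,1,1).

∂_2: C_2 → C_1 acts by ∂[p,q,r] = [q,r] − [p,r] + [p,q]. For instance
  ∂cef = ef − cf + ce,
  ∂acf = cf − af + ac.
This gives a 12×6 integer matrix of rank 6; reducing to Smith normal form yields diagonal entries (1,1,1,1,1,1).

Reading off H_k = ker ∂_k / im ∂_{k+1}:

  H_0: rank C_0 − rank ∂_1 = 6 − 5 = 1, and the invariant factors of ∂_1 are all 1, so H_0 = Z.
  H_1: rank ker ∂_1 − rank ∂_2 = (12 − 5) − 6 = 1, and the invariant factors of ∂_2 are all 1, so H_1 = Z.
  H_2: rank ker ∂_2 − rank ∂_3 = (6 − 6) − 0 = 0, and there is no ∂_3, so H_2 = 0.

As a check, the Euler characteristic is 6 − 12 + 6 = 0, which agrees with 1 − 1 + 0 = 0.

H_0 = Z,  H_1 = Z,  H_2 = 0.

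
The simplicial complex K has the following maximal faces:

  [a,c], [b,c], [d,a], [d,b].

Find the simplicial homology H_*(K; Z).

K has 4 vertices, 4 edges.
rank ∂_0 = 0, rank ∂_1 = 3 ⇒ b_0 = 4 − 0 − 3 = 1; all invariant factors of ∂_1 are 1 so no torsion. So H_0 ≅ Z.
rank ∂_1 = 3, rank ∂_2 = 0 ⇒ b_1 = 4 − 3 − 0 = 1. So H_1 ≅ Z.

H_0 ≅ Z,  H_1 ≅ Z.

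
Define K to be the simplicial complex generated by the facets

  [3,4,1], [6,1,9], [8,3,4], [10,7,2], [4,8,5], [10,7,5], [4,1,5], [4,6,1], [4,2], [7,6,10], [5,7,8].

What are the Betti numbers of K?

Order the vertices as 1 < 2 < 3 < 4 < 5 < 6 < 7 < 8 < 9 < 10. Listing each simplex with vertices in this order, K has dimension 2 with simplices:

  0-simplices (10): [1], [2], [3], [4], [5], [6], [7], [8], [9], [10]
  1-simplices (21): [1,3], [1,4], [1,5], [1,6], [1,9], [2,4], [2,7], [2,10], [3,4], [3,8], [4,5], [4,6], [4,8], [5,7], [5,8], [5,10], [6,7], [6,9], [6,10], [7,8], [7,10]
  2-simplices (10): [1,3,4], [1,4,5], [1,4,6], [1,6,9], [2,7,10], [3,4,8], [4,5,8], [5,7,8], [5,7,10], [6,7,10]

so the chain groups are C_0 ≅ Z^10, C_1 ≅ Z^21, C_2 ≅ Z^10.

The boundary map ∂_1: C_1 → C_0 is given by ∂[p,q] = [q] − [p]. For instance
  ∂[6,10] = [10] − [6].
The resulting 10×21 matrix has rank 9, and its Smith normal form has invariant factors (1,1,1,1,1,1,1,1,1).

The boundary map ∂_2: C_2 → C_1 sends each 2-simplex [p,q,r] to [q,r] − [p,r] + [p,q]. For instance
  ∂[1,6,9] = [6,9] − [1,9] + [1,6],
  ∂[2,7,10] = [7,10] − [2,10] + [2,7].
As a 21×10 matrix over Z this has rank 10, with invariant factors (1,1,1,1,1,1,1,1,1,1).

Reading off H_k = ker ∂_k / im ∂_{k+1}:

  H_0: rank C_0 − rank ∂_1 = 10 − 9 = 1, and the invariant factors of ∂_1 are all 1, so H_0 ≅ Z.
  H_1: rank ker ∂_1 − rank ∂_2 = (21 − 9) − 10 = 2, and the invariant factors of ∂_2 are all 1, so H_1 ≅ Z^2.
  H_2: rank ker ∂_2 − rank ∂_3 = (10 − 10) − 0 = 0, and there is no ∂_3, so H_2 ≅ 0.

As a check, the Euler characteristic is 10 − 21 + 10 = -1, which agrees with 1 − 2 + 0 = -1.

Hence the Betti numbers are b_0 = 1, b_1 = 2, b_2 = 0.

b_0 = 1, b_1 = 2, b_2 = 0.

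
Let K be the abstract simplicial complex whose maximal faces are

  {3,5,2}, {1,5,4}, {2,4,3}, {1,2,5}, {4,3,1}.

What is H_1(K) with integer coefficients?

Fix the vertex order 1 < 2 < 3 < 4 < 5 and write every simplex with vertices in increasing order. Then dim K = 2 and the simplices of K are:

  0-simplices (5): [1], [2], [3], [4], [5]
  1-simplices (10): [1,2], [1,3], [1,4], [1,5], [2,3], [2,4], [2,5], [3,4], [3,5], [4,5]
  2-simplices (5): [1,2,5], [1,3,4], [1,4,5], [2,3,4], [2,3,5]

giving chain groups C_0 ≅ Z^5, C_1 ≅ Z^10, C_2 ≅ Z^5.

∂_1: C_1 → C_0 is given by ∂[p,q] = [q] − [p]. For instance
  ∂[1,2] = [2] − [1].
The 5×10 boundary matrix has rank 4 and Smith normal form diag(1,1,1,1).

The boundary map ∂_2: C_2 → C_1 sends each 2-simplex [p,q,r] to [q,r] − [p,r] + [p,q]. For instance
  ∂[1,4,5] = [4,5] − [1,5] + [1,4],
  ∂[1,3,4] = [3,4] − [1,4] + [1,3].
This gives a 10×5 integer matrix of rank 5; reducing to Smith normal form yields diagonal entries (1,1,1,1,1).

Computing H_k = (kernel of ∂_k) / (image of ∂_{k+1}):

  H_1: rank ker ∂_1 − rank ∂_2 = (10 − 4) − 5 = 1, and the invariant factors of ∂_2 are all 1, so H_1 = Z.

(K is a triangulation of the Möbius band.)

H_1 = Z.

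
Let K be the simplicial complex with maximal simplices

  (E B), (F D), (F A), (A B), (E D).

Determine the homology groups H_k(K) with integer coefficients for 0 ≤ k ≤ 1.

Order the vertices as A < B < D < E < F. Listing each simplex with vertices in this order, K has dimension 1 with simplices:

  0-simplices (5): A, B, D, E, F
  1-simplices (5): AB, AF, BE, DE, DF

Hence C_0 ≅ Z^5, C_1 ≅ Z^5.

The boundary map ∂_1: C_1 → C_0 maps an edge to its endpoints' difference, ∂[p,q] = q − p. For instance
  ∂DE = E − D.
The resulting 5×5 matrix has rank 4, and its Smith normal form has invariant factors (1,1,1,1).

Now H_k = ker ∂_k / im ∂_{k+1}, so:

  H_0: rank C_0 − rank ∂_1 = 5 − 4 = 1, and the invariant factors of ∂_1 are all 1, so H_0 = Z.
  H_1: rank ker ∂_1 − rank ∂_2 = (5 − 4) − 0 = 1, and there is no ∂_2, so H_1 = Z.

H_0 ≅ Z,  H_1 ≅ Z.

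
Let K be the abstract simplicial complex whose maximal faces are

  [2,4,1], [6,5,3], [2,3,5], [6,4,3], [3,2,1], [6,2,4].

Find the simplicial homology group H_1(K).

H_1 ≅ Z.

Take the total order 1 < 2 < 3 < 4 < 5 < 6 on the vertex set. Then K (dimension 2) consists of the simplices:

  0-simplices (6): [1], [2], [3], [4], [5], [6]
  1-simplices (12): [1,2], [1,3], [1,4], [2,3], [2,4], [2,5], [2,6], [3,4], [3,5], [3,6], [4,6], [5,6]
  2-simplices (6): [1,2,3], [1,2,4], [2,3,5], [2,4,6], [3,4,6], [3,5,6]

giving chain groups C_0 ≅ Z^6, C_1 ≅ Z^12, C_2 ≅ Z^6.

The boundary map ∂_1: C_1 → C_0 maps an edge to its endpoints' difference, ∂[p,q] = q − p. For instance
  ∂[3,4] = [4] − [3].
As a 6×12 matrix over Z this has rank 5, with invariant factors (1,1,1,1,1).

∂_2: C_2 → C_1 maps a triangle to the signed sum of its edges. For instance
  ∂[1,2,4] = [2,4] − [1,4] + [1,2],
  ∂[3,5,6] = [5,6] − [3,6] + [3,5].
This gives a 12×6 integer matrix of rank 6; reducing to Smith normal form yields diagonal entries (1,1,1,1,1,1).

Computing H_k = (kernel of ∂_k) / (image of ∂_{k+1}):

  H_1: rank ker ∂_1 − rank ∂_2 = (12 − 5) − 6 = 1, and the invariant factors of ∂_2 are all 1, so H_1 ≅ Z.

(K is a triangulation of the cylinder S^1 x I.)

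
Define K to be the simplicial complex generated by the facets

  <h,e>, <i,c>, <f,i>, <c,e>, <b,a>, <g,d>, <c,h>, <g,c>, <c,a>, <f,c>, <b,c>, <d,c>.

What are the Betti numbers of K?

Order the vertices as a < b < c < d < e < f < g < h < i. Listing each simplex with vertices in this order, K has dimension 1 with simplices:

  0-simplices (9): a, b, c, d, e, f, g, h, i
  1-simplices (12): ab, ac, bc, cd, ce, cf, cg, ch, ci, dg, eh, fi

giving chain groups C_0 ≅ Z^9, C_1 ≅ Z^12.

∂_1: C_1 → C_0 sends each edge [p,q] (with p < q) to q − p.
This gives a 9×12 integer matrix of rank 8; reducing to Smith normal form yields diagonal entries (1,1,1,1,1,1,1,1).

Computing H_k = (kernel of ∂_k) / (image of ∂_{k+1}):

  H_0: rank C_0 − rank ∂_1 = 9 − 8 = 1, and the invariant factors of ∂_1 are all 1, so H_0 ≅ Z.
  H_1: rank ker ∂_1 − rank ∂_2 = (12 − 8) − 0 = 4, and there is no ∂_2, so H_1 ≅ Z^4.

(K is a triangulation of a wedge of 4 circles.)

Hence the Betti numbers are b_0 = 1, b_1 = 4.

b_0 = 1, b_1 = 4.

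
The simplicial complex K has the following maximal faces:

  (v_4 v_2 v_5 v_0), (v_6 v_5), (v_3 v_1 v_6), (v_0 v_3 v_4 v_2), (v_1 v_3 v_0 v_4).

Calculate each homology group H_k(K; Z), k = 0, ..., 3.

Order the vertices as v_0 < v_1 < v_2 < v_3 < v_4 < v_5 < v_6. Listing each simplex with vertices in this order, K has dimension 3 with simplices:

  0-simplices (7): [v_0], [v_1], [v_2], [v_3], [v_4], [v_5], [v_6]
  1-simplices (15): (15 of them)
  2-simplices (11): (11 of them)
  3-simplices (3): [v_0,v_1,v_3,v_4], [v_0,v_2,v_3,v_4], [v_0,v_2,v_4,v_5]

Hence C_0 ≅ Z^7, C_1 ≅ Z^15, C_2 ≅ Z^11, C_3 ≅ Z^3.

The boundary map ∂_1: C_1 → C_0 sends each edge [p,q] (with p < q) to q − p. For instance
  ∂[v_3,v_6] = [v_6] − [v_3].
As a 7×15 matrix over Z this has rank 6, with invariant factors (1,1,1,1,1,1).

∂_2: C_2 → C_1 sends each 2-simplex [p,q,r] to [q,r] − [p,r] + [p,q]. For instance
  ∂[v_0,v_4,v_5] = [v_4,v_5] − [v_0,v_5] + [v_0,v_4],
  ∂[v_0,v_1,v_4] = [v_1,v_4] − [v_0,v_4] + [v_0,v_1].
The 15×11 boundary matrix has rank 8 and Smith normal form diag(1,1,1,1,1,1,1,1).

Boundary ∂_3: C_3 → C_2 sends each 3-simplex σ to the alternating sum Σ_i (−1)^i (σ with its i-th vertex removed). For instance
  ∂[v_0,v_2,v_3,v_4] = [v_2,v_3,v_4] − [v_0,v_3,v_4] + [v_0,v_2,v_4] − [v_0,v_2,v_3],
  ∂[v_0,v_1,v_3,v_4] = [v_1,v_3,v_4] − [v_0,v_3,v_4] + [v_0,v_1,v_4] − [v_0,v_1,v_3].
The 11×3 boundary matrix has rank 3 and Smith normal form diag(1,1,1).

From H_k ≅ ker(∂_k) / im(∂_{k+1}) we obtain:

  H_0: rank C_0 − rank ∂_1 = 7 − 6 = 1, and the invariant factors of ∂_1 are all 1, so H_0 = Z.
  H_1: rank ker ∂_1 − rank ∂_2 = (15 − 6) − 8 = 1, and the invariant factors of ∂_2 are all 1, so H_1 = Z.
  H_2: rank ker ∂_2 − rank ∂_3 = (11 − 8) − 3 = 0, and the invariant factors of ∂_3 are all 1, so H_2 = 0.
  H_3: rank ker ∂_3 − rank ∂_4 = (3 − 3) − 0 = 0, and there is no ∂_4, so H_3 = 0.

As a check, the Euler characteristic is 7 − 15 + 11 − 3 = 0, which agrees with 1 − 1 + 0 − 0 = 0.

H_0 = Z,  H_1 = Z,  H_2 = 0,  H_3 = 0.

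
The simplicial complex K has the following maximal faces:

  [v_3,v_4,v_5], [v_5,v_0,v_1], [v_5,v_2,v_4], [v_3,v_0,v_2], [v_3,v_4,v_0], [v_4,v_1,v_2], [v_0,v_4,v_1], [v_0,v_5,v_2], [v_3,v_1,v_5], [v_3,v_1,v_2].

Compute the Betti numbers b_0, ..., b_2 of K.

Fix the vertex order v_0 < v_1 < v_2 < v_3 < v_4 < v_5 and write every simplex with vertices in increasing order. Then dim K = 2 and the simplices of K are:

  0-simplices (6): [v_0], [v_1], [v_2], [v_3], [v_4], [v_5]
  1-simplices (15): (15 of them)
  2-simplices (10): [v_0,v_1,v_4], [v_0,v_1,v_5], [v_0,v_2,v_3], [v_0,v_2,v_5], [v_0,v_3,v_4], [v_1,v_2,v_3], [v_1,v_2,v_4], [v_1,v_3,v_5], [v_2,v_4,v_5], [v_3,v_4,v_5]

so the chain groups are C_0 ≅ Z^6, C_1 ≅ Z^15, C_2 ≅ Z^10.

Boundary ∂_1: C_1 → C_0 is given by ∂[p,q] = [q] − [p]. For instance
  ∂[v_0,v_4] = [v_4] − [v_0].
The 6×15 boundary matrix has rank 5 and Smith normal form diag(1,1,1,1,1).

∂_2: C_2 → C_1 maps a triangle to the signed sum of its edges. For instance
  ∂[v_2,v_4,v_5] = [v_4,v_5] − [v_2,v_5] + [v_2,v_4],
  ∂[v_0,v_1,v_5] = [v_1,v_5] − [v_0,v_5] + [v_0,v_1].
The resulting 15×10 matrix has rank 10, and its Smith normal form has invariant factors (1,1,1,1,1,1,1,1,1,2).

Computing H_k = (kernel of ∂_k) / (image of ∂_{k+1}):

  H_0: rank C_0 − rank ∂_1 = 6 − 5 = 1, and the invariant factors of ∂_1 are all 1, so H_0 ≅ Z.
  H_1: rank ker ∂_1 − rank ∂_2 = (15 − 5) − 10 = 0, and ∂_2 has invariant factor 2 > 1, so H_1 ≅ Z/2.
  H_2: rank ker ∂_2 − rank ∂_3 = (10 − 10) − 0 = 0, and there is no ∂_3, so H_2 ≅ 0.

Hence the Betti numbers are b_0 = 1, b_1 = 0, b_2 = 0.

b_0 = 1, b_1 = 0, b_2 = 0.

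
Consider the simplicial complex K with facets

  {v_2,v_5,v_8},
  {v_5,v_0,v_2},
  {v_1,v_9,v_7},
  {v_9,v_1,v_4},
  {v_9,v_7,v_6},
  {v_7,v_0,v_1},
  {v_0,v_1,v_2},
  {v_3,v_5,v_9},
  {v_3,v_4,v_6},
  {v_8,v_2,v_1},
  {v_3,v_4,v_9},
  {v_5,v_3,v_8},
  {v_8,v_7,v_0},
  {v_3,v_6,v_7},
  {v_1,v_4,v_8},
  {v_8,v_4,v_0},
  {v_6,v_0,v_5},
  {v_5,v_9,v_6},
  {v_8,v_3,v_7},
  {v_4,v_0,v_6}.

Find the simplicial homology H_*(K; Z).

We work with the vertex ordering v_0 < v_1 < v_2 < v_3 < v_4 < v_5 < v_6 < v_7 < v_8 < v_9. The simplices of K, each written with vertices in increasing order, are:

  0-simplices (10): [v_0], [v_1], [v_2], [v_3], [v_4], [v_5], [v_6], [v_7], [v_8], [v_9]
  1-simplices (30): (30 of them)
  2-simplices (20): (20 of them)

Hence C_0 ≅ Z^10, C_1 ≅ Z^30, C_2 ≅ Z^20.

∂_1: C_1 → C_0 maps an edge to its endpoints' difference, ∂[p,q] = q − p. For instance
  ∂[v_3,v_4] = [v_4] − [v_3].
The resulting 10×30 matrix has rank 9, and its Smith normal form has invariant factors (1,1,1,1,1,1,1,1,1).

Boundary ∂_2: C_2 → C_1 sends each 2-simplex [p,q,r] to [q,r] − [p,r] + [p,q]. For instance
  ∂[v_3,v_4,v_6] = [v_4,v_6] − [v_3,v_6] + [v_3,v_4],
  ∂[v_0,v_4,v_6] = [v_4,v_6] − [v_0,v_6] + [v_0,v_4].
As a 30×20 matrix over Z this has rank 20, with invariant factors (1,1,1,1,1,1,1,1,1,1,1,1,1,1,1,1,1,1,1,2).

From H_k ≅ ker(∂_k) / im(∂_{k+1}) we obtain:

  H_0: rank C_0 − rank ∂_1 = 10 − 9 = 1, and the invariant factors of ∂_1 are all 1, so H_0 = Z.
  H_1: rank ker ∂_1 − rank ∂_2 = (30 − 9) − 20 = 1, and ∂_2 has invariant factor 2 > 1, so H_1 = Z × Z/2.
  H_2: rank ker ∂_2 − rank ∂_3 = (20 − 20) − 0 = 0, and there is no ∂_3, so H_2 = 0.

H_0 ≅ Z,  H_1 ≅ Z × Z/2,  H_2 = 0.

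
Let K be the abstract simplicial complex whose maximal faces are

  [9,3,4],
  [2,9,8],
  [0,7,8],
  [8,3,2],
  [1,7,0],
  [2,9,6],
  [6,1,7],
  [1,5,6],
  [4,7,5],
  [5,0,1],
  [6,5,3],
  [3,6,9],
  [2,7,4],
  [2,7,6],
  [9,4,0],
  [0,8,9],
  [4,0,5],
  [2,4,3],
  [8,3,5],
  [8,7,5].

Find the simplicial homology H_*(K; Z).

H_0 = Z,  H_1 = Z × Z/2,  H_2 = 0.

Fix the vertex order 0 < 1 < 2 < 3 < 4 < 5 < 6 < 7 < 8 < 9 and write every simplex with vertices in increasing order. Then dim K = 2 and the simplices of K are:

  0-simplices (10): [0], [1], [2], [3], [4], [5], [6], [7], [8], [9]
  1-simplices (30): (30 of them)
  2-simplices (20): (20 of them)

giving chain groups C_0 ≅ Z^10, C_1 ≅ Z^30, C_2 ≅ Z^20.

The boundary map ∂_1: C_1 → C_0 maps an edge to its endpoints' difference, ∂[p,q] = q − p.
As a 10×30 matrix over Z this has rank 9, with invariant factors (1,1,1,1,1,1,1,1,1).

Boundary ∂_2: C_2 → C_1 acts by ∂[p,q,r] = [q,r] − [p,r] + [p,q]. For instance
  ∂[2,3,8] = [3,8] − [2,8] + [2,3],
  ∂[2,6,9] = [6,9] − [2,9] + [2,6].
The resulting 30×20 matrix has rank 20, and its Smith normal form has invariant factors (1,1,1,1,1,1,1,1,1,1,1,1,1,1,1,1,1,1,1,2).

From H_k ≅ ker(∂_k) / im(∂_{k+1}) we obtain:

  H_0: rank C_0 − rank ∂_1 = 10 − 9 = 1, and the invariant factors of ∂_1 are all 1, so H_0 ≅ Z.
  H_1: rank ker ∂_1 − rank ∂_2 = (30 − 9) − 20 = 1, and ∂_2 has invariant factor 2 > 1, so H_1 ≅ Z × Z/2.
  H_2: rank ker ∂_2 − rank ∂_3 = (20 − 20) − 0 = 0, and there is no ∂_3, so H_2 ≅ 0.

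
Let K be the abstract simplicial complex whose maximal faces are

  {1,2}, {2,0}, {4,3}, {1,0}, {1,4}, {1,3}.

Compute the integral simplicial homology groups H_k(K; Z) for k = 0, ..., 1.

H_0 = Z,  H_1 = Z^2.

Take the total order 0 < 1 < 2 < 3 < 4 on the vertex set. Then K (dimension 1) consists of the simplices:

  0-simplices (5): [0], [1], [2], [3], [4]
  1-simplices (6): [0,1], [0,2], [1,2], [1,3], [1,4], [3,4]

Hence C_0 ≅ Z^5, C_1 ≅ Z^6.

The boundary map ∂_1: C_1 → C_0 maps an edge to its endpoints' difference, ∂[p,q] = q − p.
The resulting 5×6 matrix has rank 4, and its Smith normal form has invariant factors (1,1,1,1).

From H_k ≅ ker(∂_k) / im(∂_{k+1}) we obtain:

  H_0: rank C_0 − rank ∂_1 = 5 − 4 = 1, and the invariant factors of ∂_1 are all 1, so H_0 = Z.
  H_1: rank ker ∂_1 − rank ∂_2 = (6 − 4) − 0 = 2, and there is no ∂_2, so H_1 = Z^2.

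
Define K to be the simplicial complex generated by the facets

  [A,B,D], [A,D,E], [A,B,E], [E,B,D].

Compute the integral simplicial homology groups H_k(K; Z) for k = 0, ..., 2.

Fix the vertex order A < B < D < E and write every simplex with vertices in increasing order. Then dim K = 2 and the simplices of K are:

  0-simplices (4): A, B, D, E
  1-simplices (6): AB, AD, AE, BD, BE, DE
  2-simplices (4): ABD, ABE, ADE, BDE

giving chain groups C_0 ≅ Z^4, C_1 ≅ Z^6, C_2 ≅ Z^4.

The boundary map ∂_1: C_1 → C_0 maps an edge to its endpoints' difference, ∂[p,q] = q − p. For instance
  ∂DE = E − D.
The 4×6 boundary matrix has rank 3 and Smith normal form diag(1,1,1).

∂_2: C_2 → C_1 acts by ∂[p,q,r] = [q,r] − [p,r] + [p,q]. For instance
  ∂BDE = DE − BE + BD,
  ∂ADE = DE − AE + AD.
The 6×4 boundary matrix has rank 3 and Smith normal form diag(1,1,1).

From H_k ≅ ker(∂_k) / im(∂_{k+1}) we obtain:

  H_0: rank C_0 − rank ∂_1 = 4 − 3 = 1, and the invariant factors of ∂_1 are all 1, so H_0 = Z.
  H_1: rank ker ∂_1 − rank ∂_2 = (6 − 3) − 3 = 0, and the invariant factors of ∂_2 are all 1, so H_1 = 0.
  H_2: rank ker ∂_2 − rank ∂_3 = (4 − 3) − 0 = 1, and there is no ∂_3, so H_2 = Z.

H_0 ≅ Z,  H_1 = 0,  H_2 ≅ Z.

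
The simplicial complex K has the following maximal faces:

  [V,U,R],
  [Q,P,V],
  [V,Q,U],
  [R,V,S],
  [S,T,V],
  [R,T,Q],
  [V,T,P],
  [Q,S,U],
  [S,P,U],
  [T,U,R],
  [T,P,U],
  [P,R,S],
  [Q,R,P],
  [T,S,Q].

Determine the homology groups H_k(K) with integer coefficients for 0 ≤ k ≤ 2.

We work with the vertex ordering P < Q < R < S < T < U < V. The simplices of K, each written with vertices in increasing order, are:

  0-simplices (7): P, Q, R, S, T, U, V
  1-simplices (21): PQ, PR, PS, PT, PU, PV, QR, QS, QT, QU, QV, RS, RT, RU, RV, ST, SU, SV, TU, TV, UV
  2-simplices (14): PQR, PQV, PRS, PSU, PTU, PTV, QRT, QST, QSU, QUV, RSV, RTU, RUV, STV

Hence C_0 ≅ Z^7, C_1 ≅ Z^21, C_2 ≅ Z^14.

The boundary map ∂_1: C_1 → C_0 sends each edge [p,q] (with p < q) to q − p. For instance
  ∂RU = U − R.
The resulting 7×21 matrix has rank 6, and its Smith normal form has invariant factors (1,1,1,1,1,1).

The boundary map ∂_2: C_2 → C_1 maps a triangle to the signed sum of its edges. For instance
  ∂PSU = SU − PU + PS,
  ∂QUV = UV − QV + QU.
The 21×14 boundary matrix has rank 13 and Smith normal form diag(1,1,1,1,1,1,1,1,1,1,1,1,1).

Computing H_k = (kernel of ∂_k) / (image of ∂_{k+1}):

  H_0: rank C_0 − rank ∂_1 = 7 − 6 = 1, and the invariant factors of ∂_1 are all 1, so H_0 ≅ Z.
  H_1: rank ker ∂_1 − rank ∂_2 = (21 − 6) − 13 = 2, and the invariant factors of ∂_2 are all 1, so H_1 ≅ Z^2.
  H_2: rank ker ∂_2 − rank ∂_3 = (14 − 13) − 0 = 1, and there is no ∂_3, so H_2 ≅ Z.

(K is a triangulation of the torus T^2.)

H_0 ≅ Z,  H_1 ≅ Z^2,  H_2 ≅ Z.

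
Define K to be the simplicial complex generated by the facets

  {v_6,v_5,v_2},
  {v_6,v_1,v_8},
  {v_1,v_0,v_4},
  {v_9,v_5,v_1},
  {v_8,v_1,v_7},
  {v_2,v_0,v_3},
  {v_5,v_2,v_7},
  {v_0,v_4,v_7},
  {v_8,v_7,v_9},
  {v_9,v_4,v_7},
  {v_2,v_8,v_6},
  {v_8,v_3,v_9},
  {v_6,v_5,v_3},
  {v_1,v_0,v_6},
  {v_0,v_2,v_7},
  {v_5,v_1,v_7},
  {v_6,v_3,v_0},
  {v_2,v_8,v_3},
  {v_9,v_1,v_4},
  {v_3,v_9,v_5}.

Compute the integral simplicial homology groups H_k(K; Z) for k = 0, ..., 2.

H_0 ≅ Z,  H_1 ≅ Z ⊕ Z_2,  H_2 = 0.

Take the total order v_0 < v_1 < v_2 < v_3 < v_4 < v_5 < v_6 < v_7 < v_8 < v_9 on the vertex set. Then K (dimension 2) consists of the simplices:

  0-simplices (10): [v_0], [v_1], [v_2], [v_3], [v_4], [v_5], [v_6], [v_7], [v_8], [v_9]
  1-simplices (30): (30 of them)
  2-simplices (20): (20 of them)

giving chain groups C_0 ≅ Z^10, C_1 ≅ Z^30, C_2 ≅ Z^20.

The boundary map ∂_1: C_1 → C_0 sends each edge [p,q] (with p < q) to q − p. For instance
  ∂[v_1,v_7] = [v_7] − [v_1].
This gives a 10×30 integer matrix of rank 9; reducing to Smith normal form yields diagonal entries (1,1,1,1,1,1,1,1,1).

Boundary ∂_2: C_2 → C_1 maps a triangle to the signed sum of its edges. For instance
  ∂[v_3,v_8,v_9] = [v_8,v_9] − [v_3,v_9] + [v_3,v_8],
  ∂[v_1,v_7,v_8] = [v_7,v_8] − [v_1,v_8] + [v_1,v_7].
The resulting 30×20 matrix has rank 20, and its Smith normal form has invariant factors (1,1,1,1,1,1,1,1,1,1,1,1,1,1,1,1,1,1,1,2).

Reading off H_k = ker ∂_k / im ∂_{k+1}:

  H_0: rank C_0 − rank ∂_1 = 10 − 9 = 1, and the invariant factors of ∂_1 are all 1, so H_0 = Z.
  H_1: rank ker ∂_1 − rank ∂_2 = (30 − 9) − 20 = 1, and ∂_2 has invariant factor 2 > 1, so H_1 = Z ⊕ Z_2.
  H_2: rank ker ∂_2 − rank ∂_3 = (20 − 20) − 0 = 0, and there is no ∂_3, so H_2 = 0.

(K is a triangulation of the Klein bottle.)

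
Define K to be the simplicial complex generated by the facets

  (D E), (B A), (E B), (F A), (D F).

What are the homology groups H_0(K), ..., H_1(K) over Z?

Order the vertices as A < B < D < E < F. Listing each simplex with vertices in this order, K has dimension 1 with simplices:

  0-simplices (5): A, B, D, E, F
  1-simplices (5): AB, AF, BE, DE, DF

Hence C_0 ≅ Z^5, C_1 ≅ Z^5.

The boundary map ∂_1: C_1 → C_0 sends each edge [p,q] (with p < q) to q − p.
This gives a 5×5 integer matrix of rank 4; reducing to Smith normal form yields diagonal entries (1,1,1,1).

Computing H_k = (kernel of ∂_k) / (image of ∂_{k+1}):

  H_0: rank C_0 − rank ∂_1 = 5 − 4 = 1, and the invariant factors of ∂_1 are all 1, so H_0 ≅ Z.
  H_1: rank ker ∂_1 − rank ∂_2 = (5 − 4) − 0 = 1, and there is no ∂_2, so H_1 ≅ Z.

(K is a triangulation of the circle S^1.)

H_0 ≅ Z,  H_1 ≅ Z.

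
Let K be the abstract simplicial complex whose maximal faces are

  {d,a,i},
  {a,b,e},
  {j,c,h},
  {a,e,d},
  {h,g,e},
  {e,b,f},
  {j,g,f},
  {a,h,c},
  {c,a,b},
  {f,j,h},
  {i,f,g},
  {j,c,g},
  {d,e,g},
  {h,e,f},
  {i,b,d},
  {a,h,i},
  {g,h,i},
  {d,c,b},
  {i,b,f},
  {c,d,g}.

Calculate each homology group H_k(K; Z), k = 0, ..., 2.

H_0 = Z,  H_1 = Z × Z/2,  H_2 = 0.

Fix the vertex order a < b < c < d < e < f < g < h < i < j and write every simplex with vertices in increasing order. Then dim K = 2 and the simplices of K are:

  0-simplices (10): a, b, c, d, e, f, g, h, i, j
  1-simplices (30): ab, ac, ad, ae, ah, ai, bc, bd, be, bf, bi, cd, cg, ch, cj, de, dg, di, ef, eg, eh, fg, fh, fi, fj, gh, gi, gj, hi, hj
  2-simplices (20): abc, abe, ach, ade, adi, ahi, bcd, bdi, bef, bfi, cdg, cgj, chj, deg, efh, egh, fgi, fgj, fhj, ghi

giving chain groups C_0 ≅ Z^10, C_1 ≅ Z^30, C_2 ≅ Z^20.

Boundary ∂_1: C_1 → C_0 is given by ∂[p,q] = [q] − [p]. For instance
  ∂cj = j − c.
This gives a 10×30 integer matrix of rank 9; reducing to Smith normal form yields diagonal entries (1,1,1,1,1,1,1,1,1).

∂_2: C_2 → C_1 acts by ∂[p,q,r] = [q,r] − [p,r] + [p,q]. For instance
  ∂bcd = cd − bd + bc,
  ∂fgi = gi − fi + fg.
This gives a 30×20 integer matrix of rank 20; reducing to Smith normal form yields diagonal entries (1,1,1,1,1,1,1,1,1,1,1,1,1,1,1,1,1,1,1,2).

Now H_k = ker ∂_k / im ∂_{k+1}, so:

  H_0: rank C_0 − rank ∂_1 = 10 − 9 = 1, and the invariant factors of ∂_1 are all 1, so H_0 ≅ Z.
  H_1: rank ker ∂_1 − rank ∂_2 = (30 − 9) − 20 = 1, and ∂_2 has invariant factor 2 > 1, so H_1 ≅ Z × Z/2.
  H_2: rank ker ∂_2 − rank ∂_3 = (20 − 20) − 0 = 0, and there is no ∂_3, so H_2 ≅ 0.

(K is a triangulation of the Klein bottle.)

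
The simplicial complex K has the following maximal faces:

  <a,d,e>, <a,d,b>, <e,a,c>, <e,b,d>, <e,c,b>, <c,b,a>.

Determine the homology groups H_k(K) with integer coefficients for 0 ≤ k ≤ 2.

Take the total order a < b < c < d < e on the vertex set. Then K (dimension 2) consists of the simplices:

  0-simplices (5): a, b, c, d, e
  1-simplices (9): ab, ac, ad, ae, bc, bd, be, ce, de
  2-simplices (6): abc, abd, ace, ade, bce, bde

giving chain groups C_0 ≅ Z^5, C_1 ≅ Z^9, C_2 ≅ Z^6.

∂_1: C_1 → C_0 sends each edge [p,q] (with p < q) to q − p.
The resulting 5×9 matrix has rank 4, and its Smith normal form has invariant factors (1,1,1,1).

The boundary map ∂_2: C_2 → C_1 acts by ∂[p,q,r] = [q,r] − [p,r] + [p,q]. For instance
  ∂bce = ce − be + bc,
  ∂abc = bc − ac + ab.
The 9×6 boundary matrix has rank 5 and Smith normal form diag(1,1,1,1,1).

Now H_k = ker ∂_k / im ∂_{k+1}, so:

  H_0: rank C_0 − rank ∂_1 = 5 − 4 = 1, and the invariant factors of ∂_1 are all 1, so H_0 ≅ Z.
  H_1: rank ker ∂_1 − rank ∂_2 = (9 − 4) − 5 = 0, and the invariant factors of ∂_2 are all 1, so H_1 ≅ 0.
  H_2: rank ker ∂_2 − rank ∂_3 = (6 − 5) − 0 = 1, and there is no ∂_3, so H_2 ≅ Z.

As a check, the Euler characteristic is 5 − 9 + 6 = 2, which agrees with 1 − 0 + 1 = 2.
(K is a triangulation of the 2-sphere S^2.)

H_0 = Z,  H_1 = 0,  H_2 = Z.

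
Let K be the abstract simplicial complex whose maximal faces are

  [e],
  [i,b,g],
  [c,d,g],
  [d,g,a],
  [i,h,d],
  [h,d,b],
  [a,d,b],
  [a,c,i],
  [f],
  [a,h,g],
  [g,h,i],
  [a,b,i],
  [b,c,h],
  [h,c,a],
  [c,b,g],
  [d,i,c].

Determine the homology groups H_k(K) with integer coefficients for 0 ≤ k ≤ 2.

H_0 ≅ Z^3,  H_1 ≅ Z^2,  H_2 ≅ Z.

Order the vertices as a < b < c < d < e < f < g < h < i. Listing each simplex with vertices in this order, K has dimension 2 with simplices:

  0-simplices (9): a, b, c, d, e, f, g, h, i
  1-simplices (21): ab, ac, ad, ag, ah, ai, bc, bd, bg, bh, bi, cd, cg, ch, ci, dg, dh, di, gh, gi, hi
  2-simplices (14): abd, abi, ach, aci, adg, agh, bcg, bch, bdh, bgi, cdg, cdi, dhi, ghi

so the chain groups are C_0 ≅ Z^9, C_1 ≅ Z^21, C_2 ≅ Z^14.

The boundary map ∂_1: C_1 → C_0 sends each edge [p,q] (with p < q) to q − p. For instance
  ∂dh = h − d.
As a 9×21 matrix over Z this has rank 6, with invariant factors (1,1,1,1,1,1).

The boundary map ∂_2: C_2 → C_1 acts by ∂[p,q,r] = [q,r] − [p,r] + [p,q]. For instance
  ∂abi = bi − ai + ab,
  ∂adg = dg − ag + ad.
As a 21×14 matrix over Z this has rank 13, with invariant factors (1,1,1,1,1,1,1,1,1,1,1,1,1).

Reading off H_k = ker ∂_k / im ∂_{k+1}:

  H_0: rank C_0 − rank ∂_1 = 9 − 6 = 3, and the invariant factors of ∂_1 are all 1, so H_0 = Z^3.
  H_1: rank ker ∂_1 − rank ∂_2 = (21 − 6) − 13 = 2, and the invariant factors of ∂_2 are all 1, so H_1 = Z^2.
  H_2: rank ker ∂_2 − rank ∂_3 = (14 − 13) − 0 = 1, and there is no ∂_3, so H_2 = Z.

(K is a triangulation of the disjoint union of the torus T^2 and a set of 2 points.)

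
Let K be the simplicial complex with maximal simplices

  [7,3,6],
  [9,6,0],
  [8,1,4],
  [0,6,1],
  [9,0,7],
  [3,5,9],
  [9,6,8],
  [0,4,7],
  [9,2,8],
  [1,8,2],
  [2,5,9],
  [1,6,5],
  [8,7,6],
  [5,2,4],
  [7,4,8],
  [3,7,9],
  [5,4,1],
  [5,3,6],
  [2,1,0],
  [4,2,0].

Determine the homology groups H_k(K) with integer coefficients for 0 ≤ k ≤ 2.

We work with the vertex ordering 0 < 1 < 2 < 3 < 4 < 5 < 6 < 7 < 8 < 9. The simplices of K, each written with vertices in increasing order, are:

  0-simplices (10): [0], [1], [2], [3], [4], [5], [6], [7], [8], [9]
  1-simplices (30): (30 of them)
  2-simplices (20): (20 of them)

Hence C_0 ≅ Z^10, C_1 ≅ Z^30, C_2 ≅ Z^20.

Boundary ∂_1: C_1 → C_0 is given by ∂[p,q] = [q] − [p].
This gives a 10×30 integer matrix of rank 9; reducing to Smith normal form yields diagonal entries (1,1,1,1,1,1,1,1,1).

Boundary ∂_2: C_2 → C_1 maps a triangle to the signed sum of its edges. For instance
  ∂[0,4,7] = [4,7] − [0,7] + [0,4],
  ∂[6,7,8] = [7,8] − [6,8] + [6,7].
The resulting 30×20 matrix has rank 20, and its Smith normal form has invariant factors (1,1,1,1,1,1,1,1,1,1,1,1,1,1,1,1,1,1,1,2).

Reading off H_k = ker ∂_k / im ∂_{k+1}:

  H_0: rank C_0 − rank ∂_1 = 10 − 9 = 1, and the invariant factors of ∂_1 are all 1, so H_0 = Z.
  H_1: rank ker ∂_1 − rank ∂_2 = (30 − 9) − 20 = 1, and ∂_2 has invariant factor 2 > 1, so H_1 = Z × Z/2.
  H_2: rank ker ∂_2 − rank ∂_3 = (20 − 20) − 0 = 0, and there is no ∂_3, so H_2 = 0.

H_0 = Z,  H_1 = Z × Z/2,  H_2 = 0.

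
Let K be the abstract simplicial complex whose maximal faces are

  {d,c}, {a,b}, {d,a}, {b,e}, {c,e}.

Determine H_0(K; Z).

H_0 = Z.

We work with the vertex ordering a < b < c < d < e. The simplices of K, each written with vertices in increasing order, are:

  0-simplices (5): a, b, c, d, e
  1-simplices (5): ab, ad, be, cd, ce

so the chain groups are C_0 ≅ Z^5, C_1 ≅ Z^5.

Boundary ∂_1: C_1 → C_0 maps an edge to its endpoints' difference, ∂[p,q] = q − p.
This gives a 5×5 integer matrix of rank 4; reducing to Smith normal form yields diagonal entries (1,1,1,1).

Reading off H_k = ker ∂_k / im ∂_{k+1}:

  H_0: rank C_0 − rank ∂_1 = 5 − 4 = 1, and the invariant factors of ∂_1 are all 1, so H_0 = Z.

(K is a triangulation of the circle S^1.)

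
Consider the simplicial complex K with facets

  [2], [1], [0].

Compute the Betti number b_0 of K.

b_0 = 3.

K has 3 vertices.
rank ∂_0 = 0, rank ∂_1 = 0 ⇒ b_0 = 3 − 0 − 0 = 3. So H_0 ≅ Z^3.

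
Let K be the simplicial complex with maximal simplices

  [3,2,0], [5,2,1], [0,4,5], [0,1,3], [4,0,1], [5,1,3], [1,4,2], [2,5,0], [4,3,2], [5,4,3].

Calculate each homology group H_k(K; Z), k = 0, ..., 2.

H_0 = Z,  H_1 = Z/2,  H_2 = 0.

K has 6 vertices, 15 edges, 10 triangles.
rank ∂_0 = 0, rank ∂_1 = 5 ⇒ b_0 = 6 − 0 − 5 = 1; all invariant factors of ∂_1 are 1 so no torsion. So H_0 = Z.
rank ∂_1 = 5, rank ∂_2 = 10 ⇒ b_1 = 15 − 5 − 10 = 0; ∂_2 has invariant factor(s) [2] giving torsion. So H_1 = Z/2.
rank ∂_2 = 10, rank ∂_3 = 0 ⇒ b_2 = 10 − 10 − 0 = 0. So H_2 = 0.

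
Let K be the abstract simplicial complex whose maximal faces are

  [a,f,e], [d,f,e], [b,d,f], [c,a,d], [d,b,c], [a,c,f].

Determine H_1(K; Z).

K has 6 vertices, 12 edges, 6 triangles.
rank ∂_1 = 5, rank ∂_2 = 6 ⇒ b_1 = 12 − 5 − 6 = 1; all invariant factors of ∂_2 are 1 so no torsion. So H_1 = Z.

H_1 ≅ Z.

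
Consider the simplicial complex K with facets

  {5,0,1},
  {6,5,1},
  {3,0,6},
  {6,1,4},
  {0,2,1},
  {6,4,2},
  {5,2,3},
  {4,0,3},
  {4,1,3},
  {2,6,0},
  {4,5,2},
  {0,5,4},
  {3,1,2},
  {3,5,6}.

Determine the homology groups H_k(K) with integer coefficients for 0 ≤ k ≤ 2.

H_0 ≅ Z,  H_1 ≅ Z^2,  H_2 ≅ Z.

Take the total order 0 < 1 < 2 < 3 < 4 < 5 < 6 on the vertex set. Then K (dimension 2) consists of the simplices:

  0-simplices (7): [0], [1], [2], [3], [4], [5], [6]
  1-simplices (21): [0,1], [0,2], [0,3], [0,4], [0,5], [0,6], [1,2], [1,3], [1,4], [1,5], [1,6], [2,3], [2,4], [2,5], [2,6], [3,4], [3,5], [3,6], [4,5], [4,6], [5,6]
  2-simplices (14): [0,1,2], [0,1,5], [0,2,6], [0,3,4], [0,3,6], [0,4,5], [1,2,3], [1,3,4], [1,4,6], [1,5,6], [2,3,5], [2,4,5], [2,4,6], [3,5,6]

so the chain groups are C_0 ≅ Z^7, C_1 ≅ Z^21, C_2 ≅ Z^14.

The boundary map ∂_1: C_1 → C_0 sends each edge [p,q] (with p < q) to q − p.
This gives a 7×21 integer matrix of rank 6; reducing to Smith normal form yields diagonal entries (1,1,1,1,1,1).

∂_2: C_2 → C_1 sends each 2-simplex [p,q,r] to [q,r] − [p,r] + [p,q]. For instance
  ∂[0,1,5] = [1,5] − [0,5] + [0,1],
  ∂[2,4,6] = [4,6] − [2,6] + [2,4].
The resulting 21×14 matrix has rank 13, and its Smith normal form has invariant factors (1,1,1,1,1,1,1,1,1,1,1,1,1).

Computing H_k = (kernel of ∂_k) / (image of ∂_{k+1}):

  H_0: rank C_0 − rank ∂_1 = 7 − 6 = 1, and the invariant factors of ∂_1 are all 1, so H_0 = Z.
  H_1: rank ker ∂_1 − rank ∂_2 = (21 − 6) − 13 = 2, and the invariant factors of ∂_2 are all 1, so H_1 = Z^2.
  H_2: rank ker ∂_2 − rank ∂_3 = (14 − 13) − 0 = 1, and there is no ∂_3, so H_2 = Z.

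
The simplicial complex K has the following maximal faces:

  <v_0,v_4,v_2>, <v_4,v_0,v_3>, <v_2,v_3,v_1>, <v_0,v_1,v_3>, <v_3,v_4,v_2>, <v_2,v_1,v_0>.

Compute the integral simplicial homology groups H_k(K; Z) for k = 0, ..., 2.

K has 5 vertices, 9 edges, 6 triangles.
rank ∂_0 = 0, rank ∂_1 = 4 ⇒ b_0 = 5 − 0 − 4 = 1; all invariant factors of ∂_1 are 1 so no torsion. So H_0 = Z.
rank ∂_1 = 4, rank ∂_2 = 5 ⇒ b_1 = 9 − 4 − 5 = 0; all invariant factors of ∂_2 are 1 so no torsion. So H_1 = 0.
rank ∂_2 = 5, rank ∂_3 = 0 ⇒ b_2 = 6 − 5 − 0 = 1. So H_2 = Z.

H_0 ≅ Z,  H_1 = 0,  H_2 ≅ Z.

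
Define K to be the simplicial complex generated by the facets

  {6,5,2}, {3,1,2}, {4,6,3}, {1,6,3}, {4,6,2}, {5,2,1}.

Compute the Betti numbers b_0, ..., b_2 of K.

b_0 = 1, b_1 = 1, b_2 = 0.

Take the total order 1 < 2 < 3 < 4 < 5 < 6 on the vertex set. Then K (dimension 2) consists of the simplices:

  0-simplices (6): [1], [2], [3], [4], [5], [6]
  1-simplices (12): [1,2], [1,3], [1,5], [1,6], [2,3], [2,4], [2,5], [2,6], [3,4], [3,6], [4,6], [5,6]
  2-simplices (6): [1,2,3], [1,2,5], [1,3,6], [2,4,6], [2,5,6], [3,4,6]

so the chain groups are C_0 ≅ Z^6, C_1 ≅ Z^12, C_2 ≅ Z^6.

∂_1: C_1 → C_0 is given by ∂[p,q] = [q] − [p]. For instance
  ∂[3,4] = [4] − [3].
As a 6×12 matrix over Z this has rank 5, with invariant factors (1,1,1,1,1).

Boundary ∂_2: C_2 → C_1 acts by ∂[p,q,r] = [q,r] − [p,r] + [p,q]. For instance
  ∂[1,2,5] = [2,5] − [1,5] + [1,2],
  ∂[1,2,3] = [2,3] − [1,3] + [1,2].
This gives a 12×6 integer matrix of rank 6; reducing to Smith normal form yields diagonal entries (1,1,1,1,1,1).

Reading off H_k = ker ∂_k / im ∂_{k+1}:

  H_0: rank C_0 − rank ∂_1 = 6 − 5 = 1, and the invariant factors of ∂_1 are all 1, so H_0 = Z.
  H_1: rank ker ∂_1 − rank ∂_2 = (12 − 5) − 6 = 1, and the invariant factors of ∂_2 are all 1, so H_1 = Z.
  H_2: rank ker ∂_2 − rank ∂_3 = (6 − 6) − 0 = 0, and there is no ∂_3, so H_2 = 0.

Hence the Betti numbers are b_0 = 1, b_1 = 1, b_2 = 0.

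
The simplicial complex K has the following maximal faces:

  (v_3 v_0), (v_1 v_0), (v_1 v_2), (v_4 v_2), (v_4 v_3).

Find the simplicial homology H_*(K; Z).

Fix the vertex order v_0 < v_1 < v_2 < v_3 < v_4 and write every simplex with vertices in increasing order. Then dim K = 1 and the simplices of K are:

  0-simplices (5): [v_0], [v_1], [v_2], [v_3], [v_4]
  1-simplices (5): [v_0,v_1], [v_0,v_3], [v_1,v_2], [v_2,v_4], [v_3,v_4]

giving chain groups C_0 ≅ Z^5, C_1 ≅ Z^5.

The boundary map ∂_1: C_1 → C_0 sends each edge [p,q] (with p < q) to q − p. For instance
  ∂[v_2,v_4] = [v_4] − [v_2].
The resulting 5×5 matrix has rank 4, and its Smith normal form has invariant factors (1,1,1,1).

Now H_k = ker ∂_k / im ∂_{k+1}, so:

  H_0: rank C_0 − rank ∂_1 = 5 − 4 = 1, and the invariant factors of ∂_1 are all 1, so H_0 = Z.
  H_1: rank ker ∂_1 − rank ∂_2 = (5 − 4) − 0 = 1, and there is no ∂_2, so H_1 = Z.

As a check, the Euler characteristic is 5 − 5 = 0, which agrees with 1 − 1 = 0.
(K is a triangulation of the circle S^1.)

H_0 ≅ Z,  H_1 ≅ Z.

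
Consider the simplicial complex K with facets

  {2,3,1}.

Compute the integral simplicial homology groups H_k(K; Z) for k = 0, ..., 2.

Order the vertices as 1 < 2 < 3. Listing each simplex with vertices in this order, K has dimension 2 with simplices:

  0-simplices (3): [1], [2], [3]
  1-simplices (3): [1,2], [1,3], [2,3]
  2-simplices (1): [1,2,3]

giving chain groups C_0 ≅ Z^3, C_1 ≅ Z^3, C_2 ≅ Z^1.

The boundary map ∂_1: C_1 → C_0 maps an edge to its endpoints' difference, ∂[p,q] = q − p.
The 3×3 boundary matrix has rank 2 and Smith normal form diag(1,1).

∂_2: C_2 → C_1 maps a triangle to the signed sum of its edges. For instance
  ∂[1,2,3] = [2,3] − [1,3] + [1,2].
As a 3×1 matrix over Z this has rank 1, with invariant factors (1).

Computing H_k = (kernel of ∂_k) / (image of ∂_{k+1}):

  H_0: rank C_0 − rank ∂_1 = 3 − 2 = 1, and the invariant factors of ∂_1 are all 1, so H_0 = Z.
  H_1: rank ker ∂_1 − rank ∂_2 = (3 − 2) − 1 = 0, and the invariant factors of ∂_2 are all 1, so H_1 = 0.
  H_2: rank ker ∂_2 − rank ∂_3 = (1 − 1) − 0 = 0, and there is no ∂_3, so H_2 = 0.

H_0 ≅ Z,  H_1 = 0,  H_2 = 0.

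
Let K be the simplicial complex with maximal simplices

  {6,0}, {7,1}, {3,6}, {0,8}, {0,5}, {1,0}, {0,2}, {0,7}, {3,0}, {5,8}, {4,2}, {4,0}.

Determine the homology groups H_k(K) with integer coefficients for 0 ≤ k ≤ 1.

H_0 ≅ Z,  H_1 ≅ Z^4.

We work with the vertex ordering 0 < 1 < 2 < 3 < 4 < 5 < 6 < 7 < 8. The simplices of K, each written with vertices in increasing order, are:

  0-simplices (9): [0], [1], [2], [3], [4], [5], [6], [7], [8]
  1-simplices (12): [0,1], [0,2], [0,3], [0,4], [0,5], [0,6], [0,7], [0,8], [1,7], [2,4], [3,6], [5,8]

giving chain groups C_0 ≅ Z^9, C_1 ≅ Z^12.

∂_1: C_1 → C_0 sends each edge [p,q] (with p < q) to q − p. For instance
  ∂[0,6] = [6] − [0].
The 9×12 boundary matrix has rank 8 and Smith normal form diag(1,1,1,1,1,1,1,1).

Now H_k = ker ∂_k / im ∂_{k+1}, so:

  H_0: rank C_0 − rank ∂_1 = 9 − 8 = 1, and the invariant factors of ∂_1 are all 1, so H_0 = Z.
  H_1: rank ker ∂_1 − rank ∂_2 = (12 − 8) − 0 = 4, and there is no ∂_2, so H_1 = Z^4.

As a check, the Euler characteristic is 9 − 12 = -3, which agrees with 1 − 4 = -3.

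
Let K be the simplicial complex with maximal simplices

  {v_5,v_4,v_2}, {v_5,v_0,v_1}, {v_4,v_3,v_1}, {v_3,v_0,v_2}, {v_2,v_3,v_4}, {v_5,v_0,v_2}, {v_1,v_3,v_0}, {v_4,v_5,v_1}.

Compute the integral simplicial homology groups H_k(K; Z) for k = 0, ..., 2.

H_0 ≅ Z,  H_1 = 0,  H_2 ≅ Z.

Take the total order v_0 < v_1 < v_2 < v_3 < v_4 < v_5 on the vertex set. Then K (dimension 2) consists of the simplices:

  0-simplices (6): [v_0], [v_1], [v_2], [v_3], [v_4], [v_5]
  1-simplices (12): [v_0,v_1], [v_0,v_2], [v_0,v_3], [v_0,v_5], [v_1,v_3], [v_1,v_4], [v_1,v_5], [v_2,v_3], [v_2,v_4], [v_2,v_5], [v_3,v_4], [v_4,v_5]
  2-simplices (8): [v_0,v_1,v_3], [v_0,v_1,v_5], [v_0,v_2,v_3], [v_0,v_2,v_5], [v_1,v_3,v_4], [v_1,v_4,v_5], [v_2,v_3,v_4], [v_2,v_4,v_5]

so the chain groups are C_0 ≅ Z^6, C_1 ≅ Z^12, C_2 ≅ Z^8.

∂_1: C_1 → C_0 is given by ∂[p,q] = [q] − [p]. For instance
  ∂[v_1,v_3] = [v_3] − [v_1].
The resulting 6×12 matrix has rank 5, and its Smith normal form has invariant factors (1,1,1,1,1).

The boundary map ∂_2: C_2 → C_1 sends each 2-simplex [p,q,r] to [q,r] − [p,r] + [p,q]. For instance
  ∂[v_2,v_3,v_4] = [v_3,v_4] − [v_2,v_4] + [v_2,v_3],
  ∂[v_1,v_3,v_4] = [v_3,v_4] − [v_1,v_4] + [v_1,v_3].
The resulting 12×8 matrix has rank 7, and its Smith normal form has invariant factors (1,1,1,1,1,1,1).

Now H_k = ker ∂_k / im ∂_{k+1}, so:

  H_0: rank C_0 − rank ∂_1 = 6 − 5 = 1, and the invariant factors of ∂_1 are all 1, so H_0 ≅ Z.
  H_1: rank ker ∂_1 − rank ∂_2 = (12 − 5) − 7 = 0, and the invariant factors of ∂_2 are all 1, so H_1 ≅ 0.
  H_2: rank ker ∂_2 − rank ∂_3 = (8 − 7) − 0 = 1, and there is no ∂_3, so H_2 ≅ Z.

As a check, the Euler characteristic is 6 − 12 + 8 = 2, which agrees with 1 − 0 + 1 = 2.
(K is a triangulation of the 2-sphere S^2.)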